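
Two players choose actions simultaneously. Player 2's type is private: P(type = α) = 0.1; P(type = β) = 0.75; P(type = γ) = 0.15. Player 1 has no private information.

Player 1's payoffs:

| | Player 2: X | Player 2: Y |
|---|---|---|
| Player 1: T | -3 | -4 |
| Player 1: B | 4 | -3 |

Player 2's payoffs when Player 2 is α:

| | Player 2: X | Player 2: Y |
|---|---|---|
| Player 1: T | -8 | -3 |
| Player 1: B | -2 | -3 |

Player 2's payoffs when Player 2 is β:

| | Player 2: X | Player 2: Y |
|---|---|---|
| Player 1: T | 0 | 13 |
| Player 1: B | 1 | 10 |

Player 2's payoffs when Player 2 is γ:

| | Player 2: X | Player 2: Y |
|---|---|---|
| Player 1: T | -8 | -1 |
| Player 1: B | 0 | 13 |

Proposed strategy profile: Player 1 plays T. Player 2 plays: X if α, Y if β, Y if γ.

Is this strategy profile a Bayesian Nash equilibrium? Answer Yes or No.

No

A profile is a BNE iff every type of every player is best-responding given beliefs about the other side.
Player 1 plays T: E[T] = 0.1·(-3) + 0.75·(-4) + 0.15·(-4) = -3.9; E[B] = -2.3. Not best-responding. ✗
Player 2 (type α), facing T: X gives -8, Y gives -3. Proposed X is not best — profitable deviation exists. ✗
Player 2 (type β), facing T: X gives 0, Y gives 13. Proposed Y is best. ✓
Player 2 (type γ), facing T: X gives -8, Y gives -1. Proposed Y is best. ✓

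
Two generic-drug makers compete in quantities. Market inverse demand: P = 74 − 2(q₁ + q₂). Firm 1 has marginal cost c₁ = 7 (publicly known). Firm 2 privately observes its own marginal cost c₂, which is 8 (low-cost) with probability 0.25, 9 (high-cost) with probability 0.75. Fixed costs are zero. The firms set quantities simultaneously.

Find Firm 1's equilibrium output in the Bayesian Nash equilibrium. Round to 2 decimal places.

11.46

Type-c best response for Firm 2: q₂(c) = (74 − c)/4 − q₁/2.
Firm 1 maximizes expected profit; its first-order condition is 74 − 4q₁ − 2E[q₂] − 7 = 0.
Substituting E[q₂] and solving: E[c₂] = 8.75, so q₁ = (74 − 2·7 + 8.75)/6 = 11.4583.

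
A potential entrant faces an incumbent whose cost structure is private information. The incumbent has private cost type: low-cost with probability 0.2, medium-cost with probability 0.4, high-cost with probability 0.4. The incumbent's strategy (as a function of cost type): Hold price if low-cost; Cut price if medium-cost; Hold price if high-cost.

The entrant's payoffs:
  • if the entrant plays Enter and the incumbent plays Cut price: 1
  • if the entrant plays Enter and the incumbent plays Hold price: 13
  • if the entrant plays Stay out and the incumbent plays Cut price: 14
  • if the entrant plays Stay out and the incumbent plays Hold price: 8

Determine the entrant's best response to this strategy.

Stay out

Compute the entrant's expected payoff for each action, taking the expectation over the incumbent's type.
E[Enter] = 0.2·(13) + 0.4·(1) + 0.4·(13) = 8.2
E[Stay out] = 0.2·(8) + 0.4·(14) + 0.4·(8) = 10.4
Best response: Stay out (10.4 is the largest).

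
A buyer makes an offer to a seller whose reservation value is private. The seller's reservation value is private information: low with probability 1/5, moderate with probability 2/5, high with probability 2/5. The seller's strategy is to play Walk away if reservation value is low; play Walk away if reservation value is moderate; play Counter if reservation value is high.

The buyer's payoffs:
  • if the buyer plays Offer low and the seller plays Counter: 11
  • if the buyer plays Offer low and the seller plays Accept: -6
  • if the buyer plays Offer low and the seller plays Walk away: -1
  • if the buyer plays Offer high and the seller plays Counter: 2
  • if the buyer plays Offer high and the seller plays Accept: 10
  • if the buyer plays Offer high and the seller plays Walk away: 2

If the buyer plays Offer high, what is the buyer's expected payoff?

E[Offer high] = 1/5·2 + 2/5·2 + 2/5·2 = 2/5 + 4/5 + 4/5 = 2

2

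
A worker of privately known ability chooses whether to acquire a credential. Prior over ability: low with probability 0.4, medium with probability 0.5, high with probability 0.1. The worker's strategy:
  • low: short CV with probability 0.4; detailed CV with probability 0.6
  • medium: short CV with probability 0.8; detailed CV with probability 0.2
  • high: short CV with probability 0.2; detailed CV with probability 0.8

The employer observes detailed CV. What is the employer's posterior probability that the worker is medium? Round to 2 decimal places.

0.24

Apply Bayes' rule using the sender's strategy as the likelihood.
P(detailed CV) = 0.4·0.6 + 0.5·0.2 + 0.1·0.8 = 0.42
P(medium | detailed CV) = (0.5·0.2) / 0.42 = 0.1 / 0.42 = 0.238095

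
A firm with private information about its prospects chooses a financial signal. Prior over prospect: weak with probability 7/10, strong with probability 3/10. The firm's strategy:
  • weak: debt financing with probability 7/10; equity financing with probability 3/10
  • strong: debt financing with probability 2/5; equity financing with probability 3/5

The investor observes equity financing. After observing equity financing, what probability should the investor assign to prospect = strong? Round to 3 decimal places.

0.462

P(equity financing) = (7/10)·(3/10) + (3/10)·(3/5) = 39/100
P(strong | equity financing) = ((3/10)·(3/5)) / (39/100) = (9/50) / (39/100) = 6/13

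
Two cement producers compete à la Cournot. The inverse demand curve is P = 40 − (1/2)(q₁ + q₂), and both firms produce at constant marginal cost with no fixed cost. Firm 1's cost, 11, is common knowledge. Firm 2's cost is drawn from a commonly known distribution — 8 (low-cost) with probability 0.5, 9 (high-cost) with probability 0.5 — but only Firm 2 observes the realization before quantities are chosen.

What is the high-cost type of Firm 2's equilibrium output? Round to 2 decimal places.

Firm 2 with cost c maximizes (40 − (1/2)(q₁+q₂) − c)·q₂, giving q₂(c) = (40 − c − (1/2)q₁).
E[c₂] = 0.5·8 + 0.5·9 = 8.5
Firm 1's FOC against E[q₂] yields q₁ = (40 − 2·11 + E[c₂])/(3/2) = (40 − 22 + 8.5)/(3/2) = 17.6667.
q₂(high-cost) = (40 − 9 − (1/2)·17.6667) = 22.1667.

22.17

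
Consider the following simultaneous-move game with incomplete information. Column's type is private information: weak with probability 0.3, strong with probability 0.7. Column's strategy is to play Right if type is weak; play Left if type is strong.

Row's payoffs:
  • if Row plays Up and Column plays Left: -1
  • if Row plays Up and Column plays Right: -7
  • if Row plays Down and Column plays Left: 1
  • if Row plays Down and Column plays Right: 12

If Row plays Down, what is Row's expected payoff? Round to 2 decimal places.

4.30

E[Down] = 0.3·12 + 0.7·1 = 3.6 + 0.7 = 4.3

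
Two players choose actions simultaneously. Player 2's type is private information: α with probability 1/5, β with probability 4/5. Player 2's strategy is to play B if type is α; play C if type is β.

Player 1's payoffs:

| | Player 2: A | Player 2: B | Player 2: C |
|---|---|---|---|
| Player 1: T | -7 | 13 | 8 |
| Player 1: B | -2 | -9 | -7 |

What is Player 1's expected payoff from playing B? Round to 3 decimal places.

Take the expectation over Player 2's type, weighting each type's action by its prior probability.
E[B] = 1/5·(-9) + 4/5·(-7) = (-9/5) + (-28/5) = -37/5

-7.400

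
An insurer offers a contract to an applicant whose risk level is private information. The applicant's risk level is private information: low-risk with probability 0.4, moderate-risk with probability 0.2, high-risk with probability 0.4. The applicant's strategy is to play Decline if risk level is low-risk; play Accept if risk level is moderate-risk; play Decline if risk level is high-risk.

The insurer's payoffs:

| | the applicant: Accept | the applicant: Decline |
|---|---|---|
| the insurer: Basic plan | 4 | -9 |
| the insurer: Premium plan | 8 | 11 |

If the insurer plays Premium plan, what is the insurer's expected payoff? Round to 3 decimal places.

10.400

Take the expectation over the applicant's risk level, weighting each type's action by its prior probability.
E[Premium plan] = 0.4·11 + 0.2·8 + 0.4·11 = 4.4 + 1.6 + 4.4 = 10.4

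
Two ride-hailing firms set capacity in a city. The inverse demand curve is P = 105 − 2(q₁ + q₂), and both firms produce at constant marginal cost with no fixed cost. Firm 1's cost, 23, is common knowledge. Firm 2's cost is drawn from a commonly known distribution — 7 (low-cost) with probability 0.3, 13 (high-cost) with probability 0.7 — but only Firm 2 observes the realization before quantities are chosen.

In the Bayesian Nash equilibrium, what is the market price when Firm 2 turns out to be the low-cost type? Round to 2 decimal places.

Type-c best response for Firm 2: q₂(c) = (105 − c)/4 − q₁/2.
Firm 1 maximizes expected profit; its first-order condition is 105 − 4q₁ − 2E[q₂] − 23 = 0.
Substituting E[q₂] and solving: E[c₂] = 11.2, so q₁ = (105 − 2·23 + 11.2)/6 = 11.7.
q₂(low-cost) = 18.65, so P = 105 − 2·(11.7 + 18.65) = 44.3.

44.30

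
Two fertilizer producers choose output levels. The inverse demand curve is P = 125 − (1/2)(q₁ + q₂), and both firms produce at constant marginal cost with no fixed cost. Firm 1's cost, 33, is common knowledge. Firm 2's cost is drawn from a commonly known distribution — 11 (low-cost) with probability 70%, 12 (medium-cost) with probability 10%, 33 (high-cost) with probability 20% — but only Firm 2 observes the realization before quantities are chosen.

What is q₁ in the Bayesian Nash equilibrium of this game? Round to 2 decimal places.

49.67

Type-c best response for Firm 2: q₂(c) = (125 − c) − q₁/2.
Firm 1 maximizes expected profit; its first-order condition is 125 − q₁ − (1/2)E[q₂] − 33 = 0.
Substituting E[q₂] and solving: E[c₂] = 15.5, so q₁ = (125 − 2·33 + 15.5)/(3/2) = 49.6667.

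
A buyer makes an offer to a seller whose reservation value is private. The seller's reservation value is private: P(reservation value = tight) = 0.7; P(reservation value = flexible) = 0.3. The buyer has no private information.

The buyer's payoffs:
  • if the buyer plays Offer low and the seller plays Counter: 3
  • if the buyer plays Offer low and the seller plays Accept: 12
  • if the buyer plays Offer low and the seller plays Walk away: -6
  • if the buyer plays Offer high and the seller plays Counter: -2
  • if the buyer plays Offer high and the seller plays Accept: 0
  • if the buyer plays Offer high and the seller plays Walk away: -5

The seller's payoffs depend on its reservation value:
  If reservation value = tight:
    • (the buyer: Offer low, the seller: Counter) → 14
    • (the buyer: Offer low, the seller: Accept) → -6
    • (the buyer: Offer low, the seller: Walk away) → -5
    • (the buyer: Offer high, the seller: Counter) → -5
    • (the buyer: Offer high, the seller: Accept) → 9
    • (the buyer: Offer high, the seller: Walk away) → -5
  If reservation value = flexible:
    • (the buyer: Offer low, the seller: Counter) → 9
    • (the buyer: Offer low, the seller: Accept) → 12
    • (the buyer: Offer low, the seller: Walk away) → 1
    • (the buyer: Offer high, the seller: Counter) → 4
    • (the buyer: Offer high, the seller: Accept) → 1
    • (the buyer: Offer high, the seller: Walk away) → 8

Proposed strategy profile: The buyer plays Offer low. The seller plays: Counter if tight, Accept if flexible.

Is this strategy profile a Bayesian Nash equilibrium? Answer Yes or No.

Yes

A profile is a BNE iff every type of every player is best-responding given beliefs about the other side.
The buyer plays Offer low: E[Offer low] = 0.7·(3) + 0.3·(12) = 5.7; E[Offer high] = -1.4. Best-responding. ✓
The seller (reservation value tight), facing Offer low: Counter gives 14, Accept gives -6, Walk away gives -5. Proposed Counter is best. ✓
The seller (reservation value flexible), facing Offer low: Counter gives 9, Accept gives 12, Walk away gives 1. Proposed Accept is best. ✓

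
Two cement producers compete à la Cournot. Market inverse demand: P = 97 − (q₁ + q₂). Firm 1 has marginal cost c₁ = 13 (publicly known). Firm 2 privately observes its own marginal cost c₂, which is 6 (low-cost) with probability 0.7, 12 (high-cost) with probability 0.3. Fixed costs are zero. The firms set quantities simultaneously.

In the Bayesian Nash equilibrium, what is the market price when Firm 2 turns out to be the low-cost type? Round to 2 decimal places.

38.37

Type-c best response for Firm 2: q₂(c) = (97 − c)/2 − q₁/2.
Firm 1 maximizes expected profit; its first-order condition is 97 − 2q₁ − E[q₂] − 13 = 0.
Substituting E[q₂] and solving: E[c₂] = 7.8, so q₁ = (97 − 2·13 + 7.8)/3 = 26.2667.
q₂(low-cost) = 32.3667, so P = 97 − (26.2667 + 32.3667) = 38.3667.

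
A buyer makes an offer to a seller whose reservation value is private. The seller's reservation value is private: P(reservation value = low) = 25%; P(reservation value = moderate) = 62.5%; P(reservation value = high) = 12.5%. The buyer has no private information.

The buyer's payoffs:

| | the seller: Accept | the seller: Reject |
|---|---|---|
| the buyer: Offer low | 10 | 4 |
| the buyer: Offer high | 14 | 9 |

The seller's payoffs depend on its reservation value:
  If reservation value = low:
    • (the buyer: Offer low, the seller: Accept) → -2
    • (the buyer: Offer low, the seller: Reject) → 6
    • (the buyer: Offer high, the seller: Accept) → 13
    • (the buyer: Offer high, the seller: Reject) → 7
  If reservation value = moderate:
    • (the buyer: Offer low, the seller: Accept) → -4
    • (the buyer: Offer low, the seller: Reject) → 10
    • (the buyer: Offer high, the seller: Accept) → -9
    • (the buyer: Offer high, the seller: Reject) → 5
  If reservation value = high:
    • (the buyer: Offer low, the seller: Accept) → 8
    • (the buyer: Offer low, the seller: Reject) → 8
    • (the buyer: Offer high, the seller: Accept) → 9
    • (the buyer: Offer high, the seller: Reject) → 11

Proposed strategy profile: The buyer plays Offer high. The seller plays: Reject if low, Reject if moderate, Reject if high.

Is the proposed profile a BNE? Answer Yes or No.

No

A profile is a BNE iff every type of every player is best-responding given beliefs about the other side.
The buyer plays Offer high: E[Offer high] = 0.25·(9) + 0.625·(9) + 0.125·(9) = 9; E[Offer low] = 4. Best-responding. ✓
The seller (reservation value low), facing Offer high: Accept gives 13, Reject gives 7. Proposed Reject is not best — profitable deviation exists. ✗
The seller (reservation value moderate), facing Offer high: Accept gives -9, Reject gives 5. Proposed Reject is best. ✓
The seller (reservation value high), facing Offer high: Accept gives 9, Reject gives 11. Proposed Reject is best. ✓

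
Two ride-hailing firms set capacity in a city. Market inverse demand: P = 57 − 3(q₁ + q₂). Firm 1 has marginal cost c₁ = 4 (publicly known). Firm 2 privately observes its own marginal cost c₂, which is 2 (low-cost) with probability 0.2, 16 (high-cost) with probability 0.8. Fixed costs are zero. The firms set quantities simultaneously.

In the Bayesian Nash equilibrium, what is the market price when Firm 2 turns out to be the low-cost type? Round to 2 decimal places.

Firm 2 with cost c maximizes (57 − 3(q₁+q₂) − c)·q₂, giving q₂(c) = (57 − c − 3q₁)/6.
E[c₂] = 0.2·2 + 0.8·16 = 13.2
Firm 1's FOC against E[q₂] yields q₁ = (57 − 2·4 + E[c₂])/9 = (57 − 8 + 13.2)/9 = 6.91111.
q₂(low-cost) = 5.71111, so P = 57 − 3·(6.91111 + 5.71111) = 19.1333.

19.13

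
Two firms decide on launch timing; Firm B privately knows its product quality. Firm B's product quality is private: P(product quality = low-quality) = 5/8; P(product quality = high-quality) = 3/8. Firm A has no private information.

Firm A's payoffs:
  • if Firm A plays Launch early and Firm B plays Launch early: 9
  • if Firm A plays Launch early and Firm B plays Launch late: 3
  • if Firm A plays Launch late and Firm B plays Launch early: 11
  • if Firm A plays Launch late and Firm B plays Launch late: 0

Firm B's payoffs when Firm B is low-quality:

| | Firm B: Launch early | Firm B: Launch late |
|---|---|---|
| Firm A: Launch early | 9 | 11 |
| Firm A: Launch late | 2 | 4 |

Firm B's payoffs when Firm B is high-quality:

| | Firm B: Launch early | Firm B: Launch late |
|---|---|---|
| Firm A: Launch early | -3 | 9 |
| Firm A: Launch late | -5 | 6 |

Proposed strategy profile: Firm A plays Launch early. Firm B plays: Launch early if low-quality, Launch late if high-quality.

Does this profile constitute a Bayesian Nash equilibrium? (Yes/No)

No

Firm A plays Launch early: E[Launch early] = 5/8·(9) + 3/8·(3) = 27/4; E[Launch late] = 55/8. Not best-responding. ✗
Firm B (product quality low-quality), facing Launch early: Launch early gives 9, Launch late gives 11. Proposed Launch early is not best — profitable deviation exists. ✗
Firm B (product quality high-quality), facing Launch early: Launch early gives -3, Launch late gives 9. Proposed Launch late is best. ✓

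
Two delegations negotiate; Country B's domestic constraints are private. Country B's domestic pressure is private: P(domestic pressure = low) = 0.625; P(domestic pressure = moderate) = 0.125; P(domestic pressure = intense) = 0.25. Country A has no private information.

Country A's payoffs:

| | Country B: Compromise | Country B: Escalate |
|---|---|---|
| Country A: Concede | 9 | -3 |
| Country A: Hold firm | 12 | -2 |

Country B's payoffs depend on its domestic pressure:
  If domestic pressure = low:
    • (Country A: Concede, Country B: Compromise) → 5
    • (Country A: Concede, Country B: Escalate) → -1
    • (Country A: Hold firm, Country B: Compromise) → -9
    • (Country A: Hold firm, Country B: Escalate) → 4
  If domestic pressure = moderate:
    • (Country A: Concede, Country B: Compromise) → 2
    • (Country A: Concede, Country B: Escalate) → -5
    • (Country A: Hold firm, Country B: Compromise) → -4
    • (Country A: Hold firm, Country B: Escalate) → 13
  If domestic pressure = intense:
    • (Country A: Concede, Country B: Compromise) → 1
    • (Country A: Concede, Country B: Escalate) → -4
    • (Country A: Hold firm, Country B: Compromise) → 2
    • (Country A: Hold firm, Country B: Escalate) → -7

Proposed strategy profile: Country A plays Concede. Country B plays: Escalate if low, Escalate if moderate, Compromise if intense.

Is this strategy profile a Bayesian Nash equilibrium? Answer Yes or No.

A profile is a BNE iff every type of every player is best-responding given beliefs about the other side.
Country A plays Concede: E[Concede] = 0.625·(-3) + 0.125·(-3) + 0.25·(9) = 0; E[Hold firm] = 1.5. Not best-responding. ✗
Country B (domestic pressure low), facing Concede: Compromise gives 5, Escalate gives -1. Proposed Escalate is not best — profitable deviation exists. ✗
Country B (domestic pressure moderate), facing Concede: Compromise gives 2, Escalate gives -5. Proposed Escalate is not best — profitable deviation exists. ✗
Country B (domestic pressure intense), facing Concede: Compromise gives 1, Escalate gives -4. Proposed Compromise is best. ✓

No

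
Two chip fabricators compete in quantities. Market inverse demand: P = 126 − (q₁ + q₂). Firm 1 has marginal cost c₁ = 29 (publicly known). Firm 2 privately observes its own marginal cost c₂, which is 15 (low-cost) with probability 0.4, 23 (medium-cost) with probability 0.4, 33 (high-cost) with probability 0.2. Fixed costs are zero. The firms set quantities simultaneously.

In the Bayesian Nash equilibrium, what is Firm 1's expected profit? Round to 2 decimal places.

Each type of Firm 2 best-responds to q₁; Firm 1 best-responds to the expected q₂ over Firm 2's types.
Firm 2 with cost c maximizes (126 − (q₁+q₂) − c)·q₂, giving q₂(c) = (126 − c − q₁)/2.
E[c₂] = 0.4·15 + 0.4·23 + 0.2·33 = 21.8
Firm 1's FOC against E[q₂] yields q₁ = (126 − 2·29 + E[c₂])/3 = (126 − 58 + 21.8)/3 = 29.9333.
E[P] = 126 − (q₁ + E[q₂]) = 58.9333; Firm 1's expected profit = (E[P] − 29)·q₁ = (58.9333 − 29)·29.9333 = 896.004.

896.00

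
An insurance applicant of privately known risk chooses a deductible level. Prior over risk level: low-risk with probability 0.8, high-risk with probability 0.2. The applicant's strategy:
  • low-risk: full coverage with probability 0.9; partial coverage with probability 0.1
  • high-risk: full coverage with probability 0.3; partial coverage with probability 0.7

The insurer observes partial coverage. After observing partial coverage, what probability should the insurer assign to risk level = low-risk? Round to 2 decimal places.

P(partial coverage) = 0.8·0.1 + 0.2·0.7 = 0.22
P(low-risk | partial coverage) = (0.8·0.1) / 0.22 = 0.08 / 0.22 = 0.363636

0.36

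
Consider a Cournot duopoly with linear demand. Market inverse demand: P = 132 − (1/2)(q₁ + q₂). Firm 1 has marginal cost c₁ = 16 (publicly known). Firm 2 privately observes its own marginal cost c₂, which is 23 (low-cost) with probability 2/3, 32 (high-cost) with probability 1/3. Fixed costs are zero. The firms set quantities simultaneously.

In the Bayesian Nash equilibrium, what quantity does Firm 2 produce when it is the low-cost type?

67

Each type of Firm 2 best-responds to q₁; Firm 1 best-responds to the expected q₂ over Firm 2's types.
Firm 2 with cost c maximizes (132 − (1/2)(q₁+q₂) − c)·q₂, giving q₂(c) = (132 − c − (1/2)q₁).
E[c₂] = 2/3·23 + 1/3·32 = 26
Firm 1's FOC against E[q₂] yields q₁ = (132 − 2·16 + E[c₂])/(3/2) = (132 − 32 + 26)/(3/2) = 84.
q₂(low-cost) = (132 − 23 − (1/2)·84) = 67.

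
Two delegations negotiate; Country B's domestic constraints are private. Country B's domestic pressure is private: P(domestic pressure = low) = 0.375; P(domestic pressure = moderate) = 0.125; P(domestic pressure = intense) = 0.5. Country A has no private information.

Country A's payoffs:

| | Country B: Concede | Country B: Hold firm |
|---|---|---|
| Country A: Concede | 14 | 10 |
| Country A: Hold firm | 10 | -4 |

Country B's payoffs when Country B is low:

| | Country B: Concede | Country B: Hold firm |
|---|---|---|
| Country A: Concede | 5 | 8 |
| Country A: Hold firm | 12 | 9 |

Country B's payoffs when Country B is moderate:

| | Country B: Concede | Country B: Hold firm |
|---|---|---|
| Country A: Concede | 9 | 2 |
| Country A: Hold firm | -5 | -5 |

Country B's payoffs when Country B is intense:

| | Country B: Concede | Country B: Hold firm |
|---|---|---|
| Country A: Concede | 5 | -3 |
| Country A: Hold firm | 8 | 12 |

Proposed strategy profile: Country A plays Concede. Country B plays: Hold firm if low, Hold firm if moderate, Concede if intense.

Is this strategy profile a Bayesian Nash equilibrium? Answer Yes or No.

Country A plays Concede: E[Concede] = 0.375·(10) + 0.125·(10) + 0.5·(14) = 12; E[Hold firm] = 3. Best-responding. ✓
Country B (domestic pressure low), facing Concede: Concede gives 5, Hold firm gives 8. Proposed Hold firm is best. ✓
Country B (domestic pressure moderate), facing Concede: Concede gives 9, Hold firm gives 2. Proposed Hold firm is not best — profitable deviation exists. ✗
Country B (domestic pressure intense), facing Concede: Concede gives 5, Hold firm gives -3. Proposed Concede is best. ✓

No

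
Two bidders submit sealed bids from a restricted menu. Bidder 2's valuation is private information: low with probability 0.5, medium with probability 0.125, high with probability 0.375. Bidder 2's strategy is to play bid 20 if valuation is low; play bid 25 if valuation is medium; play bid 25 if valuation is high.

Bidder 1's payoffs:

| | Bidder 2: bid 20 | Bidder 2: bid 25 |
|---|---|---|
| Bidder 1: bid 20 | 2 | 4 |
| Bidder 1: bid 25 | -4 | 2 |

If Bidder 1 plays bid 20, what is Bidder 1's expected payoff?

Take the expectation over Bidder 2's valuation, weighting each type's action by its prior probability.
E[bid 20] = 0.5·2 + 0.125·4 + 0.375·4 = 1 + 0.5 + 1.5 = 3

3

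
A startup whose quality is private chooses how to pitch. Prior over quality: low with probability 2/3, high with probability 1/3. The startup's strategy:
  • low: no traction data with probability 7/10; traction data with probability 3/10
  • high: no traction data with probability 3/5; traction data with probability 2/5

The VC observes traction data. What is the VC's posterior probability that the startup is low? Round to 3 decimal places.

P(traction data) = (2/3)·(3/10) + (1/3)·(2/5) = 1/3
P(low | traction data) = ((2/3)·(3/10)) / (1/3) = (1/5) / (1/3) = 3/5

0.600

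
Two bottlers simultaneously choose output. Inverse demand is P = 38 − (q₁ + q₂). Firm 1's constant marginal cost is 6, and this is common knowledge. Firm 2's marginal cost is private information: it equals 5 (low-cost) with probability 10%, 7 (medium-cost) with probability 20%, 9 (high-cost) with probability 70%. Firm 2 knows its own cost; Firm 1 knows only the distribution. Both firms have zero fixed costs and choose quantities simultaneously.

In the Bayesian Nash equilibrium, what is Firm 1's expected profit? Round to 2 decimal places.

129.96

Type-c best response for Firm 2: q₂(c) = (38 − c)/2 − q₁/2.
Firm 1 maximizes expected profit; its first-order condition is 38 − 2q₁ − E[q₂] − 6 = 0.
Substituting E[q₂] and solving: E[c₂] = 8.2, so q₁ = (38 − 2·6 + 8.2)/3 = 11.4.
E[P] = 38 − (q₁ + E[q₂]) = 17.4; Firm 1's expected profit = (E[P] − 6)·q₁ = (17.4 − 6)·11.4 = 129.96.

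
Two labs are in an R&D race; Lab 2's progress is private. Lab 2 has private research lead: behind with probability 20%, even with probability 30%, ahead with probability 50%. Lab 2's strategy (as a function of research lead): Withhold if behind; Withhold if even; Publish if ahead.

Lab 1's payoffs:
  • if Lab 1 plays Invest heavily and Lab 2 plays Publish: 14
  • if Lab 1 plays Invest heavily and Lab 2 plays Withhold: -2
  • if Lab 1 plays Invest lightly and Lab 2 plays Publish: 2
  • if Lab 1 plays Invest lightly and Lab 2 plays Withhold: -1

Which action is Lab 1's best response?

E[Invest heavily] = 0.2·(-2) + 0.3·(-2) + 0.5·(14) = 6
E[Invest lightly] = 0.2·(-1) + 0.3·(-1) + 0.5·(2) = 0.5
Best response: Invest heavily (6 is the largest).

Invest heavily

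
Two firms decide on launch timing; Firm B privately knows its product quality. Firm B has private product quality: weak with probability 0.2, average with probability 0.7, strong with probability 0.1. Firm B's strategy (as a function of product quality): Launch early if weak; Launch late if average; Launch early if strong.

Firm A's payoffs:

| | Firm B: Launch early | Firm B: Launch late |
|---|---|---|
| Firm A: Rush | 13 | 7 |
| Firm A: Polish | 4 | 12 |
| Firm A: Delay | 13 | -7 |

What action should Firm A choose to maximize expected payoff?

Compute Firm A's expected payoff for each action, taking the expectation over Firm B's type.
E[Rush] = 0.2·(13) + 0.7·(7) + 0.1·(13) = 8.8
E[Polish] = 0.2·(4) + 0.7·(12) + 0.1·(4) = 9.6
E[Delay] = 0.2·(13) + 0.7·(-7) + 0.1·(13) = -1
Best response: Polish (9.6 is the largest).

Polish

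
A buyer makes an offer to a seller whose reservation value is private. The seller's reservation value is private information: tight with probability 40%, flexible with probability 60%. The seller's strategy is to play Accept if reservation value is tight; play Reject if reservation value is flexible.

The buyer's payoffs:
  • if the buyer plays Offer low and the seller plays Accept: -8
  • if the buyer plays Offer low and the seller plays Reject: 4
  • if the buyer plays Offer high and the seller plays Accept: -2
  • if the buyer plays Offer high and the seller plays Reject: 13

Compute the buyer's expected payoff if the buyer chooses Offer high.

7

Take the expectation over the seller's reservation value, weighting each type's action by its prior probability.
E[Offer high] = 0.4·(-2) + 0.6·13 = (-0.8) + 7.8 = 7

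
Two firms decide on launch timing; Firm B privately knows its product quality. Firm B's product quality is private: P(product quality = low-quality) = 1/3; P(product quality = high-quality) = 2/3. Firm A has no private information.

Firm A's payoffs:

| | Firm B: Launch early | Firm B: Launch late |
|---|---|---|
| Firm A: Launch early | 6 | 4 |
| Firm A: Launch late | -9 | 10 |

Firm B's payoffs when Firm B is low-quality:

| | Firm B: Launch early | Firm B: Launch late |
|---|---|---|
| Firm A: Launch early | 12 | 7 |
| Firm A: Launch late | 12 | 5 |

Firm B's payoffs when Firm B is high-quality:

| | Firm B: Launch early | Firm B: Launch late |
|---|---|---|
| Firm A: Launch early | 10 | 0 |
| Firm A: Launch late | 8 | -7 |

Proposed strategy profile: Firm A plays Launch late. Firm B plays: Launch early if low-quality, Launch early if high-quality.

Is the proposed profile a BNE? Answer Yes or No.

No

Firm A plays Launch late: E[Launch late] = 1/3·(-9) + 2/3·(-9) = -9; E[Launch early] = 6. Not best-responding. ✗
Firm B (product quality low-quality), facing Launch late: Launch early gives 12, Launch late gives 5. Proposed Launch early is best. ✓
Firm B (product quality high-quality), facing Launch late: Launch early gives 8, Launch late gives -7. Proposed Launch early is best. ✓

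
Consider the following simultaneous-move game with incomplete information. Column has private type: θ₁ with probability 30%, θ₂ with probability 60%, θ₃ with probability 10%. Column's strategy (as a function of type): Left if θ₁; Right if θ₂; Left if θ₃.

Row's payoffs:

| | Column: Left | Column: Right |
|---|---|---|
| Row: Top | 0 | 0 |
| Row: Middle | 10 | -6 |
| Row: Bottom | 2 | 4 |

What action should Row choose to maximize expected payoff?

E[Top] = 0.3·(0) + 0.6·(0) + 0.1·(0) = 0
E[Middle] = 0.3·(10) + 0.6·(-6) + 0.1·(10) = 0.4
E[Bottom] = 0.3·(2) + 0.6·(4) + 0.1·(2) = 3.2
Best response: Bottom (3.2 is the largest).

Bottom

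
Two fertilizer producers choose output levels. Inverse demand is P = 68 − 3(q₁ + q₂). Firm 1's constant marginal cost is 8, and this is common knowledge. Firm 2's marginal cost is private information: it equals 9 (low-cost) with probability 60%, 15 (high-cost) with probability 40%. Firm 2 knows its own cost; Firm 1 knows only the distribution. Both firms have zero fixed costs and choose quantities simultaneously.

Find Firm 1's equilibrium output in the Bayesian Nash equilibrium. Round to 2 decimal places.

Type-c best response for Firm 2: q₂(c) = (68 − c)/6 − q₁/2.
Firm 1 maximizes expected profit; its first-order condition is 68 − 6q₁ − 3E[q₂] − 8 = 0.
Substituting E[q₂] and solving: E[c₂] = 11.4, so q₁ = (68 − 2·8 + 11.4)/9 = 7.04444.

7.04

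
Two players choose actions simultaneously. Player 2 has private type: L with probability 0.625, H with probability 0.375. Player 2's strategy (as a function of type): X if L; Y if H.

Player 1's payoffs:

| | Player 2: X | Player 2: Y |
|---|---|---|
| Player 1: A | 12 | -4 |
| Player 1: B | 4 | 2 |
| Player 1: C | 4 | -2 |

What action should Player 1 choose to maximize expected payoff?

Compute Player 1's expected payoff for each action, taking the expectation over Player 2's type.
E[A] = 0.625·(12) + 0.375·(-4) = 6
E[B] = 0.625·(4) + 0.375·(2) = 3.25
E[C] = 0.625·(4) + 0.375·(-2) = 1.75
Best response: A (6 is the largest).

A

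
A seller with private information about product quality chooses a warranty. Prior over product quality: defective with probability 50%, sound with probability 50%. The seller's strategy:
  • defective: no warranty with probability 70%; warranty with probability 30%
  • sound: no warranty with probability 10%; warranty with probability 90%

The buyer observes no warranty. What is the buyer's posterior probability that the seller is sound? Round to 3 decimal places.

Apply Bayes' rule using the sender's strategy as the likelihood.
P(no warranty) = 0.5·0.7 + 0.5·0.1 = 0.4
P(sound | no warranty) = (0.5·0.1) / 0.4 = 0.05 / 0.4 = 0.125

0.125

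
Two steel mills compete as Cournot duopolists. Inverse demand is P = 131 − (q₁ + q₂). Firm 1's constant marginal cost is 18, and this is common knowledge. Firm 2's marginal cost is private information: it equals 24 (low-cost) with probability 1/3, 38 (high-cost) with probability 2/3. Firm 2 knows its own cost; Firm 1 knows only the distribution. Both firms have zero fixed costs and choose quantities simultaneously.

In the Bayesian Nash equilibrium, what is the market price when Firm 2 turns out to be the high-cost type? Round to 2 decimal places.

63.11

Type-c best response for Firm 2: q₂(c) = (131 − c)/2 − q₁/2.
Firm 1 maximizes expected profit; its first-order condition is 131 − 2q₁ − E[q₂] − 18 = 0.
Substituting E[q₂] and solving: E[c₂] = 33.3333, so q₁ = (131 − 2·18 + 33.3333)/3 = 42.7778.
q₂(high-cost) = 25.1111, so P = 131 − (42.7778 + 25.1111) = 63.1111.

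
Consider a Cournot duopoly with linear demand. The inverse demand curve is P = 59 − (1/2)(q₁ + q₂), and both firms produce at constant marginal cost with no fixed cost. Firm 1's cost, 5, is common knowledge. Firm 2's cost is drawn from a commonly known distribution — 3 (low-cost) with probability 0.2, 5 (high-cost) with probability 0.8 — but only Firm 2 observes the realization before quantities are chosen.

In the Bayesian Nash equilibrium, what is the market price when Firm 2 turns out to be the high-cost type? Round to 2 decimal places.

Type-c best response for Firm 2: q₂(c) = (59 − c) − q₁/2.
Firm 1 maximizes expected profit; its first-order condition is 59 − q₁ − (1/2)E[q₂] − 5 = 0.
Substituting E[q₂] and solving: E[c₂] = 4.6, so q₁ = (59 − 2·5 + 4.6)/(3/2) = 35.7333.
q₂(high-cost) = 36.1333, so P = 59 − (1/2)·(35.7333 + 36.1333) = 23.0667.

23.07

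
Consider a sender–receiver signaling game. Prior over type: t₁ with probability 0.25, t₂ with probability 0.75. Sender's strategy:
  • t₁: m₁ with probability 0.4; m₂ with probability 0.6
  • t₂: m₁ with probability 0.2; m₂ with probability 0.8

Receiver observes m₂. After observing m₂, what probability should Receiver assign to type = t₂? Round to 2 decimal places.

0.80

P(m₂) = 0.25·0.6 + 0.75·0.8 = 0.75
P(t₂ | m₂) = (0.75·0.8) / 0.75 = 0.6 / 0.75 = 0.8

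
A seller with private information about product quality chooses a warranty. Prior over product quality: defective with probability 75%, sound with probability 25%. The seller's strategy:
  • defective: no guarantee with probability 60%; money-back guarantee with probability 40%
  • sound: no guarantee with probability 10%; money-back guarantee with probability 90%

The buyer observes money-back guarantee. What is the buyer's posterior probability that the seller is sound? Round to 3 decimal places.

0.429

P(money-back guarantee) = 0.75·0.4 + 0.25·0.9 = 0.525
P(sound | money-back guarantee) = (0.25·0.9) / 0.525 = 0.225 / 0.525 = 0.428571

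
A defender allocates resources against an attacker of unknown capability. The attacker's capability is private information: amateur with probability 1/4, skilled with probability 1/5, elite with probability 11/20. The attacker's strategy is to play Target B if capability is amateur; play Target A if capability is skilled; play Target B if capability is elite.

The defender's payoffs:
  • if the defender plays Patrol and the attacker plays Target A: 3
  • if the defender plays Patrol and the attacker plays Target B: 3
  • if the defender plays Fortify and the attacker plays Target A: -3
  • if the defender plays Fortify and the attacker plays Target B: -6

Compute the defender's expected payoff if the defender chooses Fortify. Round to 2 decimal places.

E[Fortify] = 1/4·(-6) + 1/5·(-3) + 11/20·(-6) = (-3/2) + (-3/5) + (-33/10) = -27/5

-5.40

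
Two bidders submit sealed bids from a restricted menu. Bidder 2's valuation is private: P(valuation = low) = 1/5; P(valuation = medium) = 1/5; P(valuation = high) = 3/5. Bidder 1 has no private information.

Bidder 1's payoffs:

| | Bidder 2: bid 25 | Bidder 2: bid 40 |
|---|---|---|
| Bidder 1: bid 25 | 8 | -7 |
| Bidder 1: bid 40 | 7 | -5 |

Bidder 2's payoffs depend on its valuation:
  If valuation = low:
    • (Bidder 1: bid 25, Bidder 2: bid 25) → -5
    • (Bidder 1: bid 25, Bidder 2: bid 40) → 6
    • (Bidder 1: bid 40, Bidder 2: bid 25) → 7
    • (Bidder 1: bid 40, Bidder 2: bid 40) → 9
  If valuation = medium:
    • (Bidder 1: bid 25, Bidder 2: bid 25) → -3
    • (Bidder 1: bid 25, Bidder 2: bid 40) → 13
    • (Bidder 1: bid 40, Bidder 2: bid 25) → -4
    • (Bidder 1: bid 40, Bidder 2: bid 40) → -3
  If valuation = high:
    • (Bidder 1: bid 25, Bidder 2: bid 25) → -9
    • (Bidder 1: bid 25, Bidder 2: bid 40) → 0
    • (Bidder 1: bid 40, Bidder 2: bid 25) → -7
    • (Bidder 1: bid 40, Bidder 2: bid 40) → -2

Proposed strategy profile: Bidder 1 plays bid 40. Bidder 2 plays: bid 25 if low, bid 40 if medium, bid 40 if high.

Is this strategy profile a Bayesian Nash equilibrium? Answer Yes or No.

No

A profile is a BNE iff every type of every player is best-responding given beliefs about the other side.
Bidder 1 plays bid 40: E[bid 40] = 1/5·(7) + 1/5·(-5) + 3/5·(-5) = -13/5; E[bid 25] = -4. Best-responding. ✓
Bidder 2 (valuation low), facing bid 40: bid 25 gives 7, bid 40 gives 9. Proposed bid 25 is not best — profitable deviation exists. ✗
Bidder 2 (valuation medium), facing bid 40: bid 25 gives -4, bid 40 gives -3. Proposed bid 40 is best. ✓
Bidder 2 (valuation high), facing bid 40: bid 25 gives -7, bid 40 gives -2. Proposed bid 40 is best. ✓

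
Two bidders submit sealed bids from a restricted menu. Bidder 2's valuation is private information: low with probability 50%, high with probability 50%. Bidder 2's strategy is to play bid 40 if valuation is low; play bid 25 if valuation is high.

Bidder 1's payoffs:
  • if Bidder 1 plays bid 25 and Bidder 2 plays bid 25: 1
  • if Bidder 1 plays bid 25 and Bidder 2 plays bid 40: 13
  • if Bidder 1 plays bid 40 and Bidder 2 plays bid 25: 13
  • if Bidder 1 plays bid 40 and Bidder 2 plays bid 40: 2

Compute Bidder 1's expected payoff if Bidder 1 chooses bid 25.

Take the expectation over Bidder 2's valuation, weighting each type's action by its prior probability.
E[bid 25] = 0.5·13 + 0.5·1 = 6.5 + 0.5 = 7

7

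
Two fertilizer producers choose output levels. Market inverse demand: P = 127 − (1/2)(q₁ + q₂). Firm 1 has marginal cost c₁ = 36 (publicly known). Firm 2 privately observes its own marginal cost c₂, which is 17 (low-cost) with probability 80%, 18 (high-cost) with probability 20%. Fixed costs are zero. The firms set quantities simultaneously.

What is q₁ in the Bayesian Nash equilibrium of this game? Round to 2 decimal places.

48.13

Type-c best response for Firm 2: q₂(c) = (127 − c) − q₁/2.
Firm 1 maximizes expected profit; its first-order condition is 127 − q₁ − (1/2)E[q₂] − 36 = 0.
Substituting E[q₂] and solving: E[c₂] = 17.2, so q₁ = (127 − 2·36 + 17.2)/(3/2) = 48.1333.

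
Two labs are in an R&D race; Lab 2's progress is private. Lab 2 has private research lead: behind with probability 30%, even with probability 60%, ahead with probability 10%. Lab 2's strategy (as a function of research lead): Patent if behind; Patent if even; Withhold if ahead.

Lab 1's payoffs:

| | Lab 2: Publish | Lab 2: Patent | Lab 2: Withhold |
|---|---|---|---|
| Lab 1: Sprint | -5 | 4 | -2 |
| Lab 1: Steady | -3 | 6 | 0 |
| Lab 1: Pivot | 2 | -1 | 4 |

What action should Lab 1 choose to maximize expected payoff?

E[Sprint] = 0.3·(4) + 0.6·(4) + 0.1·(-2) = 3.4
E[Steady] = 0.3·(6) + 0.6·(6) + 0.1·(0) = 5.4
E[Pivot] = 0.3·(-1) + 0.6·(-1) + 0.1·(4) = -0.5
Best response: Steady (5.4 is the largest).

Steady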